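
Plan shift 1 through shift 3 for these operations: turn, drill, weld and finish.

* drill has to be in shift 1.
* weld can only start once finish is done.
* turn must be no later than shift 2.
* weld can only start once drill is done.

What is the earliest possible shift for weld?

shift 2

Precedence pushes weld to at least shift 2.
weld at shift 2 is achievable: drill=shift 1, finish=shift 1, weld=shift 2, turn=shift 1.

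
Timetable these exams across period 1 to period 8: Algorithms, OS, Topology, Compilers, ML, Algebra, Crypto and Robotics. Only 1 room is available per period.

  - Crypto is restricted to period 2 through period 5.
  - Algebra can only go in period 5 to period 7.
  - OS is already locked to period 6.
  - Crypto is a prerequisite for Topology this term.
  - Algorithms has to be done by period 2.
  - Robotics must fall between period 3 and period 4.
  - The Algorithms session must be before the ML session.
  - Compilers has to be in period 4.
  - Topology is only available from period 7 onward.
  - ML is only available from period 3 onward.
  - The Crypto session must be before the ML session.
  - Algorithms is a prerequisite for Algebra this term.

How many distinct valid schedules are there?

3

Enumerating: Crypto in period 2, Compilers in period 4, ML in period 8, OS in period 6, Algebra in period 5, Robotics in period 3, Topology in period 7, Algorithms in period 1 | Crypto -> period 2; OS -> period 6; Robotics -> period 3; ML -> period 7; Algebra -> period 5; Topology -> period 8; Compilers -> period 4; Algorithms -> period 1 | ML -> period 5, Robotics -> period 3, Algebra -> period 7, Crypto -> period 2, OS -> period 6, Algorithms -> period 1, Compilers -> period 4, Topology -> period 8.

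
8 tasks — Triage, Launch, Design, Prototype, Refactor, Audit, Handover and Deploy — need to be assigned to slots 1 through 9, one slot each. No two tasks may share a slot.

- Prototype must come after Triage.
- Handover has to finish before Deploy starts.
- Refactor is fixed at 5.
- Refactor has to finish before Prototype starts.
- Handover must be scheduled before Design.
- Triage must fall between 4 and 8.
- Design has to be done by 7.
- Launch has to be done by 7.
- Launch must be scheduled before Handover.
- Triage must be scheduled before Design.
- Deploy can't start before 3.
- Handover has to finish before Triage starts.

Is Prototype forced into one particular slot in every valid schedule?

Prototype can be 6 (e.g. Prototype -> 6, Handover -> 2, Refactor -> 5, Audit -> 8, Triage -> 4, Deploy -> 3, Launch -> 1, Design -> 7) or 7 (e.g. Triage -> 4; Refactor -> 5; Deploy -> 3; Prototype -> 7; Launch -> 1; Handover -> 2; Audit -> 8; Design -> 6).

No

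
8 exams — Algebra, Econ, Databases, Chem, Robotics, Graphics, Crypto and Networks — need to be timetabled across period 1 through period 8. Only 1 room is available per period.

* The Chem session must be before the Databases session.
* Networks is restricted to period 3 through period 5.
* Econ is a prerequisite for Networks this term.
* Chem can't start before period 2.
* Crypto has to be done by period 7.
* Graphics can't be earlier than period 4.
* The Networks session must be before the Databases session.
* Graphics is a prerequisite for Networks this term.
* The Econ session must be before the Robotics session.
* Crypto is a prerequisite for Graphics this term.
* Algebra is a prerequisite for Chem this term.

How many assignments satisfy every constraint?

21

Splitting on Algebra: it can be period 1 (6), period 2 (6), period 3 (6), period 6 (3). Listing each branch's schedules as (Econ, Databases, Chem, Robotics, Graphics, Crypto, Networks) by period number:
Algebra=period 1: (2,7,6,8,4,3,5) (2,8,6,7,4,3,5) (2,8,7,6,4,3,5) (3,7,6,8,4,2,5) (3,8,6,7,4,2,5) (3,8,7,6,4,2,5) — 6.
Algebra=period 2: (1,7,6,8,4,3,5) (1,8,6,7,4,3,5) (1,8,7,6,4,3,5) (3,7,6,8,4,1,5) (3,8,6,7,4,1,5) (3,8,7,6,4,1,5) — 6.
Algebra=period 3: (1,7,6,8,4,2,5) (1,8,6,7,4,2,5) (1,8,7,6,4,2,5) (2,7,6,8,4,1,5) (2,8,6,7,4,1,5) (2,8,7,6,4,1,5) — 6.
Algebra=period 6: (1,8,7,2,4,3,5) (1,8,7,3,4,2,5) (2,8,7,3,4,1,5) — 3.
Summing: 6 + 6 + 6 + 3 = 21.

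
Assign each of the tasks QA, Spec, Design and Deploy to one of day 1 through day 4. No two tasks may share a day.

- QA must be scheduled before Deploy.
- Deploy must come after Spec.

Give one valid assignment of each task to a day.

Design=day 4; Deploy=day 3; Spec=day 2; QA=day 1

Checking: Spec(day 2) before Deploy(day 3); QA(day 1) before Deploy(day 3); max 1 per day (cap 1).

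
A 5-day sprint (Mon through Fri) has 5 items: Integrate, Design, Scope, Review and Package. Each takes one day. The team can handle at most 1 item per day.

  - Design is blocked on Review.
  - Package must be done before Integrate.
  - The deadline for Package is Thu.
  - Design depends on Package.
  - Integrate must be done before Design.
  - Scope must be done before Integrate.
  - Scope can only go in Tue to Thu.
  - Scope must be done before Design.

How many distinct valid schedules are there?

Splitting on Integrate: it can be Wed (1), Thu (4). Listing each branch's schedules as (Design, Scope, Review, Package):
Integrate=Wed: (Fri,Tue,Thu,Mon) — 1.
Integrate=Thu: (Fri,Tue,Mon,Wed) (Fri,Tue,Wed,Mon) (Fri,Wed,Mon,Tue) (Fri,Wed,Tue,Mon) — 4.
Summing: 1 + 4 = 5.

5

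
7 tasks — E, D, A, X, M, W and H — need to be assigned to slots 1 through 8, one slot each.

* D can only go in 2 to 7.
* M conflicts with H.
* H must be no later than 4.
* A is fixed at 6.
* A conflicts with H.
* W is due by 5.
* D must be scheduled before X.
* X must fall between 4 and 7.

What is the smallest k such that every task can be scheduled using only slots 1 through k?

6

The precedence chain requires at least 2 distinct slots.
A can't be placed before 6, so the schedule must run through at least slot 6.
6 works (last occupied slot: 6): for example A -> 6; M -> 2; D -> 2; W -> 1; H -> 1; E -> 1; X -> 4.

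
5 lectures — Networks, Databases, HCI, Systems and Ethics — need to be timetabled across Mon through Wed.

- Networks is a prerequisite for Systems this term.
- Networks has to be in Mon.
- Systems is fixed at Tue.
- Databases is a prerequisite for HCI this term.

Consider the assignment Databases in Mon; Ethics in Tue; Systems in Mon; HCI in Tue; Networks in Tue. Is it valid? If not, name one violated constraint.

No — it violates: Networks is a prerequisite for Systems this term

Networks is a prerequisite for Systems this term — violated.
Networks has to be in Mon — violated.
Databases is a prerequisite for HCI this term — holds.
Systems is fixed at Tue — violated.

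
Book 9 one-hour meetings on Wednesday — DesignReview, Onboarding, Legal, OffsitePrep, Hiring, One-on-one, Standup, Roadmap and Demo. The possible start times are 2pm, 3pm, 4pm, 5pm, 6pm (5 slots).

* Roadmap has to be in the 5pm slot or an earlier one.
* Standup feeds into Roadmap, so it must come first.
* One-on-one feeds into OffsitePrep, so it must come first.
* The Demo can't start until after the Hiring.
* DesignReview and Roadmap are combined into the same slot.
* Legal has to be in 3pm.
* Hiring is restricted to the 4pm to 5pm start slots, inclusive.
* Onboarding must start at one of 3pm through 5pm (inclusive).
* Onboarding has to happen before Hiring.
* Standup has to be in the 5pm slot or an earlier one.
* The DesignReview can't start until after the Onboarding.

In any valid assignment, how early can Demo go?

5pm

Precedence pushes Demo to at least 5pm.
Demo at 5pm is achievable: DesignReview=4pm, Standup=2pm, Onboarding=3pm, Legal=3pm, Demo=5pm, Roadmap=4pm, One-on-one=2pm, Hiring=4pm, OffsitePrep=3pm.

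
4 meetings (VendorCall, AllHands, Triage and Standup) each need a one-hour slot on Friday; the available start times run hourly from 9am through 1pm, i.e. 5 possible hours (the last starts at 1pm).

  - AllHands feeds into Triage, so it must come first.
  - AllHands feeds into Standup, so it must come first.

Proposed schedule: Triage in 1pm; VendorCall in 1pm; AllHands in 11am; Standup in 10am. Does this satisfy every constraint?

No. AllHands feeds into Standup, so it must come first is not satisfied.

AllHands feeds into Triage, so it must come first — holds.
AllHands feeds into Standup, so it must come first — violated.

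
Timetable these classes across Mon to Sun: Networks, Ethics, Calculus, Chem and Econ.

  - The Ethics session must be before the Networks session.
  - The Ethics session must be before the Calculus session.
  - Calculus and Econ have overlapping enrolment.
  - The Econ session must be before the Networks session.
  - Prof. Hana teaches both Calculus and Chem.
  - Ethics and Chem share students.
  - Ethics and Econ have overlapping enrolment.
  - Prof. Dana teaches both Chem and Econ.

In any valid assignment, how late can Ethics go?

Sat

Downstream work caps Ethics at Sat.
Ethics at Sat is achievable: Econ in Mon, Chem in Tue, Networks in Sun, Calculus in Sun, Ethics in Sat.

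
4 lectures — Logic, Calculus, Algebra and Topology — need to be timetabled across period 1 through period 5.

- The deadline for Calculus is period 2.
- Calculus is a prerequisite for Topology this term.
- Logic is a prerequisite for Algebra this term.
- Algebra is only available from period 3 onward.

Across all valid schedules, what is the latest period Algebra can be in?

Algebra is available from period 3.
Algebra at period 5 is achievable: Algebra=period 5; Logic=period 1; Topology=period 2; Calculus=period 1.

period 5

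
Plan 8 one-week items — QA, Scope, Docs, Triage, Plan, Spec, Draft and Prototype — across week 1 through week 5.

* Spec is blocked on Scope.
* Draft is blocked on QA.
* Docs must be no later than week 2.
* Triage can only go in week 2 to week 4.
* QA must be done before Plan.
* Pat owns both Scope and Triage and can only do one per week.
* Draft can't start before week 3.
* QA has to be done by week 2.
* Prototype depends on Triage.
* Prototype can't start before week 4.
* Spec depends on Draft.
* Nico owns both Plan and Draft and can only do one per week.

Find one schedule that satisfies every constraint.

Draft=week 3, QA=week 1, Docs=week 1, Spec=week 4, Prototype=week 4, Scope=week 1, Plan=week 2, Triage=week 2

Checking: Scope(week 1) before Spec(week 4); Triage(week 2) before Prototype(week 4); QA(week 1) before Plan(week 2); Draft(week 3) before Spec(week 4); QA(week 1) before Draft(week 3); Scope(week 1) != Triage(week 2); Plan(week 2) != Draft(week 3); Prototype=week 4 in [week 4,week 5]; Docs=week 1 in [week 1,week 2]; Draft=week 3 in [week 3,week 5]; Triage=week 2 in [week 2,week 4]; QA=week 1 in [week 1,week 2].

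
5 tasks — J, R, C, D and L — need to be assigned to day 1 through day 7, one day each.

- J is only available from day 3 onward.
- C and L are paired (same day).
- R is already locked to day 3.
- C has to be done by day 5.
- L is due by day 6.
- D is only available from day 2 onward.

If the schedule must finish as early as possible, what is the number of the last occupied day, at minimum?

day 3

J can't be placed before day 3, so the schedule must run through at least day 3.
3 works (last occupied day: day 3): for example L -> day 1; C -> day 1; J -> day 3; D -> day 2; R -> day 3.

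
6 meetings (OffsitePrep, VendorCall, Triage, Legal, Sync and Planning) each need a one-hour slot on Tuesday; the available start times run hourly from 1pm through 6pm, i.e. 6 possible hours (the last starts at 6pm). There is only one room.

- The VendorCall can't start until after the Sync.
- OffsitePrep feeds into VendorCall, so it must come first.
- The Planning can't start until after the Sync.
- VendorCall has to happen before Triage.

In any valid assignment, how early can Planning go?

Precedence pushes Planning to at least 2pm.
Planning at 2pm is achievable: OffsitePrep=3pm; VendorCall=4pm; Triage=5pm; Legal=6pm; Sync=1pm; Planning=2pm.

2pm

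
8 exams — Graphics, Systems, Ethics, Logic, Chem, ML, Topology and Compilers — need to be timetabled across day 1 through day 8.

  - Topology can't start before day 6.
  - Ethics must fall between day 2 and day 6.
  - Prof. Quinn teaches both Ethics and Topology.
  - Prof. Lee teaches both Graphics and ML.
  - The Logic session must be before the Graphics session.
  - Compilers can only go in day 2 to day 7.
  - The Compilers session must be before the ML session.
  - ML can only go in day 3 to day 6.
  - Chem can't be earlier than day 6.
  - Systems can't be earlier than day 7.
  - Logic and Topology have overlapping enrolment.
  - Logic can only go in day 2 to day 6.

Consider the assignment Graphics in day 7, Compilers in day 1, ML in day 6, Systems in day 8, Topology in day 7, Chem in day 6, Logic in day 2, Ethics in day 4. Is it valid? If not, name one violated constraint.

No — it violates: Compilers can only go in day 2 to day 7

Systems can't be earlier than day 7 — holds.
ML can only go in day 3 to day 6 — holds.
Topology can't start before day 6 — holds.
Ethics must fall between day 2 and day 6 — holds.
Chem can't be earlier than day 6 — holds.
Logic can only go in day 2 to day 6 — holds.
Compilers can only go in day 2 to day 7 — violated.
Logic and Topology have overlapping enrolment — holds.
Prof. Quinn teaches both Ethics and Topology — holds.
The Compilers session must be before the ML session — holds.
The Logic session must be before the Graphics session — holds.
Prof. Lee teaches both Graphics and ML — holds.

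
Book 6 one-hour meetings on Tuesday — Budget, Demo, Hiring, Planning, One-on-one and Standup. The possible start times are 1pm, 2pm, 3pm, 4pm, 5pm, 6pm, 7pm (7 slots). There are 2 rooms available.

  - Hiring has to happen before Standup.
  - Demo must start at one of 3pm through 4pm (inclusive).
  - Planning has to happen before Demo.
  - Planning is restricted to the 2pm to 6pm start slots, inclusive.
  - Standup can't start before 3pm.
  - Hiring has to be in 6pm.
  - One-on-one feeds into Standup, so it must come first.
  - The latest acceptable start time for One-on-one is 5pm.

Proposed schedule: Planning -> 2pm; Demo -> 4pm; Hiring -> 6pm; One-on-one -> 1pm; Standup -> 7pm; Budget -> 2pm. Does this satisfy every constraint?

Yes

Demo must start at one of 3pm through 4pm (inclusive) — holds.
Hiring has to be in 6pm — holds.
One-on-one feeds into Standup, so it must come first — holds.
There are 2 rooms available — holds.
Planning has to happen before Demo — holds.
Standup can't start before 3pm — holds.
Hiring has to happen before Standup — holds.
The latest acceptable start time for One-on-one is 5pm — holds.
Planning is restricted to the 2pm to 6pm start slots, inclusive — holds.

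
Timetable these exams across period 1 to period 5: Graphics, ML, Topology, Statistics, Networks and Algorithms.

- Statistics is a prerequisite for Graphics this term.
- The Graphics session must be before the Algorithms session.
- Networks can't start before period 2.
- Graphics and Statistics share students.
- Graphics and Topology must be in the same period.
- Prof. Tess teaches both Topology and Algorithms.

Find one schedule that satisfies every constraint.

ML=period 1, Networks=period 2, Graphics=period 2, Algorithms=period 3, Topology=period 2, Statistics=period 1

Checking: Graphics(period 2) before Algorithms(period 3); Statistics(period 1) before Graphics(period 2); Graphics(period 2) != Statistics(period 1); Topology(period 2) != Algorithms(period 3); Graphics = Topology = period 2; Networks=period 2 in [period 2,period 5].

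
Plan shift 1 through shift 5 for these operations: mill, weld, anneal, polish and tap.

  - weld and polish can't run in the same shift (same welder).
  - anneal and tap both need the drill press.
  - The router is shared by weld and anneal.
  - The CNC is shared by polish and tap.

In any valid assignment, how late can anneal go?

anneal at shift 5 is achievable: anneal in shift 5, polish in shift 2, tap in shift 1, mill in shift 1, weld in shift 1.

shift 5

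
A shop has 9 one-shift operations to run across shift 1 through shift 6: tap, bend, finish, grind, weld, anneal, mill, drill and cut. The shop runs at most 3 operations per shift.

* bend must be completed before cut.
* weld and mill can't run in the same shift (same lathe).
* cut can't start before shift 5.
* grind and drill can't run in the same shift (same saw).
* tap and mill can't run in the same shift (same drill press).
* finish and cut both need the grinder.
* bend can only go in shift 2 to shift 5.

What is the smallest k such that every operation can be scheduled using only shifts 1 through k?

5

The precedence chain requires at least 2 distinct shifts.
With at most 3 per shift and 9 operations, at least 3 shifts are needed.
cut can't be placed before shift 5, so the schedule must run through at least shift 5.
5 works (last occupied shift: shift 5): for example finish=shift 1, weld=shift 2, cut=shift 5, drill=shift 3, tap=shift 1, bend=shift 2, mill=shift 3, grind=shift 1, anneal=shift 2.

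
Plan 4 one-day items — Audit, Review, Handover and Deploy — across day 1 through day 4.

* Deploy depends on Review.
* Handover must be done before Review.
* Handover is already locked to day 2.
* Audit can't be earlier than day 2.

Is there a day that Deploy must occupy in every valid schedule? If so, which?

Precedence pushes Deploy to at least day 4.
So Deploy is pinned to day 4.

day 4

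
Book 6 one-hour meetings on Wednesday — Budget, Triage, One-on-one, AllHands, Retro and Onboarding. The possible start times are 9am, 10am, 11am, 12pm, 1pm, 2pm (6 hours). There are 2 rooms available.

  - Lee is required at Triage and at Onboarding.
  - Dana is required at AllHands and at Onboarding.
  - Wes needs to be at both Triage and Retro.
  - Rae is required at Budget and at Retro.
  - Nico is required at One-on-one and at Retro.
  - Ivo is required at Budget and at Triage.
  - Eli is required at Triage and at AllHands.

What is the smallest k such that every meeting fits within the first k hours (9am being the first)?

3

With at most 2 per hour and 6 meetings, at least 3 hours are needed.
3 works (last occupied hour: 11am): for example One-on-one in 10am, Triage in 10am, Budget in 9am, Retro in 11am, AllHands in 9am, Onboarding in 11am.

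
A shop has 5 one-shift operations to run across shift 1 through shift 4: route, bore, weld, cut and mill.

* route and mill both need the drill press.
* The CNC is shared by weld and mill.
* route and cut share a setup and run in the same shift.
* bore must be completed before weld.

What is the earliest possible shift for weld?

Precedence pushes weld to at least shift 2.
weld at shift 2 is achievable: route=shift 1; weld=shift 2; cut=shift 1; mill=shift 3; bore=shift 1.

shift 2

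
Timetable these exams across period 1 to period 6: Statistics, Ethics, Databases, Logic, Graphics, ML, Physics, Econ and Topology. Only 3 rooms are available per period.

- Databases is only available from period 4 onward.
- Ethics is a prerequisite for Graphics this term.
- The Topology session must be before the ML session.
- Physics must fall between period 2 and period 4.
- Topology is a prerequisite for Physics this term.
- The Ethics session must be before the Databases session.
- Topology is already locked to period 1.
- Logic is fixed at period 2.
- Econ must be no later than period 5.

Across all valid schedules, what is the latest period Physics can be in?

Physics is available from period 2; Physics's own window allows nothing later than period 4.
Physics at period 4 is achievable: Logic -> period 2; ML -> period 2; Databases -> period 4; Physics -> period 4; Ethics -> period 1; Statistics -> period 3; Topology -> period 1; Econ -> period 1; Graphics -> period 2.

period 4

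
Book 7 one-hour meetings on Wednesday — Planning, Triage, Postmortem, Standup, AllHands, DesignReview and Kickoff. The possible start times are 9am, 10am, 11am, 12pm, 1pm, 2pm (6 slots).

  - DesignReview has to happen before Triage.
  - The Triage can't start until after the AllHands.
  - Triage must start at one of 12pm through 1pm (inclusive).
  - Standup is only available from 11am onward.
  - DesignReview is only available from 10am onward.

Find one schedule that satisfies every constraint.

Planning -> 9am; Triage -> 12pm; Standup -> 11am; DesignReview -> 10am; Postmortem -> 9am; Kickoff -> 9am; AllHands -> 9am

Checking: DesignReview(10am) before Triage(12pm); AllHands(9am) before Triage(12pm); Standup=11am in [11am,2pm]; Triage=12pm in [12pm,1pm]; DesignReview=10am in [10am,2pm].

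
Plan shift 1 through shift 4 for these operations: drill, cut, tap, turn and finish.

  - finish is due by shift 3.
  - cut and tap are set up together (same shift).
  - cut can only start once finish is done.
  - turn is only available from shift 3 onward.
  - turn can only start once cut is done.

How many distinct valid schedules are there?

16

Splitting on drill: it can be shift 1 (4), shift 2 (4), shift 3 (4), shift 4 (4). Listing each branch's schedules as (cut, tap, turn, finish) by shift number:
drill=shift 1: (2,2,3,1) (2,2,4,1) (3,3,4,1) (3,3,4,2) — 4.
drill=shift 2: (2,2,3,1) (2,2,4,1) (3,3,4,1) (3,3,4,2) — 4.
drill=shift 3: (2,2,3,1) (2,2,4,1) (3,3,4,1) (3,3,4,2) — 4.
drill=shift 4: (2,2,3,1) (2,2,4,1) (3,3,4,1) (3,3,4,2) — 4.
Summing: 4 + 4 + 4 + 4 = 16.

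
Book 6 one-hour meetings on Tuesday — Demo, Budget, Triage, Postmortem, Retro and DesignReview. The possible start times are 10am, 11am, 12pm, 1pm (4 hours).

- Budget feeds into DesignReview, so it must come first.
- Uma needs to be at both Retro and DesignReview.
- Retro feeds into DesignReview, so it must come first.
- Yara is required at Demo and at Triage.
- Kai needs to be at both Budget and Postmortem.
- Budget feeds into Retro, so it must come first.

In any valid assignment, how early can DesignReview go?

12pm

Precedence pushes DesignReview to at least 12pm.
DesignReview at 12pm is achievable: Retro in 11am; Budget in 10am; Demo in 10am; Postmortem in 11am; DesignReview in 12pm; Triage in 11am.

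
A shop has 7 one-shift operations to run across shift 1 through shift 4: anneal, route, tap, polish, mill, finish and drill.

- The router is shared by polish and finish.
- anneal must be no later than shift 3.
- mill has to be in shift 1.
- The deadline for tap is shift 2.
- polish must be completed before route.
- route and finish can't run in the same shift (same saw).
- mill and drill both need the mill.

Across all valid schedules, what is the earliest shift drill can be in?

drill at shift 2 is achievable: finish=shift 3, mill=shift 1, drill=shift 2, tap=shift 1, polish=shift 1, route=shift 2, anneal=shift 1.
Nothing earlier works — the conflict constraints rule out every shift before shift 2.

shift 2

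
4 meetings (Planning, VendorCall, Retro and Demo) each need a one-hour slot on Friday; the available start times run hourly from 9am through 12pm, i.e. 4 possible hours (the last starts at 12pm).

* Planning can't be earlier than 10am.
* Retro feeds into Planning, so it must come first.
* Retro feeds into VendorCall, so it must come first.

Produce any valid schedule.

VendorCall -> 10am; Retro -> 9am; Planning -> 10am; Demo -> 9am

Checking: Retro(9am) before Planning(10am); Retro(9am) before VendorCall(10am); Planning=10am in [10am,12pm].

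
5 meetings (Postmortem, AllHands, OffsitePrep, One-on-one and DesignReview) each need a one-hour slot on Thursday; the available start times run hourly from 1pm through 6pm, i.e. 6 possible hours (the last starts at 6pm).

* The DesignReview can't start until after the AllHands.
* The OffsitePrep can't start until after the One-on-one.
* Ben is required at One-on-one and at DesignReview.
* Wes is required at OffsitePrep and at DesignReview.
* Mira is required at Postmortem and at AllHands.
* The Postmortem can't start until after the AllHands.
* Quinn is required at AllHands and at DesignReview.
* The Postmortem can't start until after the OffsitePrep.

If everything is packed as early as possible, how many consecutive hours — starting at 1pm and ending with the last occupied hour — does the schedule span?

The precedence chain requires at least 3 distinct hours.
3 works (last occupied hour: 3pm): for example Postmortem=3pm; One-on-one=1pm; DesignReview=3pm; AllHands=1pm; OffsitePrep=2pm.

3 hours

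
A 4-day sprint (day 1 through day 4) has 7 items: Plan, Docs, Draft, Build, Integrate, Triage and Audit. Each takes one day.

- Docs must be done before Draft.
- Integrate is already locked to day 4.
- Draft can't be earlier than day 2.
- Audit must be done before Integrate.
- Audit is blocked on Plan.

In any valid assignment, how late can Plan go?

Downstream work caps Plan at day 2.
Plan at day 2 is achievable: Plan=day 2; Audit=day 3; Integrate=day 4; Build=day 1; Triage=day 1; Draft=day 2; Docs=day 1.

day 2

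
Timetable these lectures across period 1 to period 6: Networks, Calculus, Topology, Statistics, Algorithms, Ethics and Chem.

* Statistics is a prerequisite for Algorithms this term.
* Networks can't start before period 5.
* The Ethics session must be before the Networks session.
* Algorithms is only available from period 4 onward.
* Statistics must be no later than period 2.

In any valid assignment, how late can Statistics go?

period 2

Statistics's own window allows nothing later than period 2.
Statistics at period 2 is achievable: Calculus in period 1; Chem in period 1; Ethics in period 1; Algorithms in period 4; Topology in period 1; Networks in period 5; Statistics in period 2.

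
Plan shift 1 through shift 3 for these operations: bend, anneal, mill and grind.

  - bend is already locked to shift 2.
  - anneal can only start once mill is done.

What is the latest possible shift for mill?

Downstream work caps mill at shift 2.
mill at shift 2 is achievable: bend in shift 2, grind in shift 1, anneal in shift 3, mill in shift 2.

shift 2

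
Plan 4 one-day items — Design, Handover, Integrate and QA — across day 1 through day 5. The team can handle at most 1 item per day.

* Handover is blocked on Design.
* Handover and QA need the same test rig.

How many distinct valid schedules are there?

60

Splitting on Design: it can be day 1 (24), day 2 (18), day 3 (12), day 4 (6). Listing each branch's schedules as (Handover, Integrate, QA) by day number:
Design=day 1: (2,3,4) (2,3,5) (2,4,3) (2,4,5) (2,5,3) (2,5,4) (3,2,4) (3,2,5) (3,4,2) (3,4,5) (3,5,2) (3,5,4) (4,2,3) (4,2,5) (4,3,2) (4,3,5) (4,5,2) (4,5,3) (5,2,3) (5,2,4) (5,3,2) (5,3,4) (5,4,2) (5,4,3) — 24.
Design=day 2: (3,1,4) (3,1,5) (3,4,1) (3,4,5) (3,5,1) (3,5,4) (4,1,3) (4,1,5) (4,3,1) (4,3,5) (4,5,1) (4,5,3) (5,1,3) (5,1,4) (5,3,1) (5,3,4) (5,4,1) (5,4,3) — 18.
Design=day 3: (4,1,2) (4,1,5) (4,2,1) (4,2,5) (4,5,1) (4,5,2) (5,1,2) (5,1,4) (5,2,1) (5,2,4) (5,4,1) (5,4,2) — 12.
Design=day 4: (5,1,2) (5,1,3) (5,2,1) (5,2,3) (5,3,1) (5,3,2) — 6.
Summing: 24 + 18 + 12 + 6 = 60.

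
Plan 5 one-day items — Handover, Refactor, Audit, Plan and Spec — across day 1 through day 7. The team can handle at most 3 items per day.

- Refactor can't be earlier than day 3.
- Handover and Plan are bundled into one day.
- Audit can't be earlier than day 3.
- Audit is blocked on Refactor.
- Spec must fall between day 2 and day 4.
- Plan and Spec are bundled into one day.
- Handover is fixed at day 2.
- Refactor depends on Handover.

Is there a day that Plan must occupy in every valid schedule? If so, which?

day 2

Plan must be in the same day as Handover, which can't be before day 2, so Plan is at least day 2; Plan must be in the same day as Handover, which can't be after day 2, so Plan is at most day 2.
So Plan is pinned to day 2.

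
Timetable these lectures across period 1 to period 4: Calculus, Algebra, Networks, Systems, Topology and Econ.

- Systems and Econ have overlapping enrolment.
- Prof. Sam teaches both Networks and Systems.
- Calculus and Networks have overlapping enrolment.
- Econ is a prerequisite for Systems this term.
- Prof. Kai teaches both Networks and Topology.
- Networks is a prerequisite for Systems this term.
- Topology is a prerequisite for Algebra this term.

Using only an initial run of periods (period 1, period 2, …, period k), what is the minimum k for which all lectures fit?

3

The precedence chain requires at least 2 distinct periods.
Could 2 periods be enough, i.e. nothing placed later than period 2? No: Algebra must come after Topology (at period 1 or later) → {period 2}; Topology must come before Algebra (at period 2 or earlier) → {period 1}; Systems must come after Econ (at period 1 or later) → {period 2}; Networks must come before Systems (at period 2 or earlier) → {period 1}; Topology can't share with Networks (period 1) → nothing is left.
So 2 periods is not enough.
3 works (last occupied period: period 3): for example Econ=period 1; Systems=period 2; Algebra=period 3; Calculus=period 2; Topology=period 2; Networks=period 1.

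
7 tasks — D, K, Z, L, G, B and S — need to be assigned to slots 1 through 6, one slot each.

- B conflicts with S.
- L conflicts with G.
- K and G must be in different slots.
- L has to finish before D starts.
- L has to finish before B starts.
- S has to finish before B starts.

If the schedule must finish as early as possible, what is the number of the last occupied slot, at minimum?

The precedence chain requires at least 2 distinct slots.
2 works (last occupied slot: 2): for example S=1; D=2; K=1; G=2; L=1; Z=1; B=2.

slot 2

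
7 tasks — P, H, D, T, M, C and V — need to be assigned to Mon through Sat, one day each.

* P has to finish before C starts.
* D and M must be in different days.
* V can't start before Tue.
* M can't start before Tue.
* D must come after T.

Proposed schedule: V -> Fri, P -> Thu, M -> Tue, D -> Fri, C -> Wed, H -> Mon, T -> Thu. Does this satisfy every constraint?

Invalid. P has to finish before C starts.

V can't start before Tue — holds.
D and M must be in different days — holds.
M can't start before Tue — holds.
P has to finish before C starts — violated.
D must come after T — holds.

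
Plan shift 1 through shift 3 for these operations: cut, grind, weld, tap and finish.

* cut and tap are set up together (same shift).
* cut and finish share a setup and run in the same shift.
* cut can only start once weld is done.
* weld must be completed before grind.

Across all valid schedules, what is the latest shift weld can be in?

Downstream work caps weld at shift 2.
weld at shift 2 is achievable: tap -> shift 3; grind -> shift 3; finish -> shift 3; cut -> shift 3; weld -> shift 2.

shift 2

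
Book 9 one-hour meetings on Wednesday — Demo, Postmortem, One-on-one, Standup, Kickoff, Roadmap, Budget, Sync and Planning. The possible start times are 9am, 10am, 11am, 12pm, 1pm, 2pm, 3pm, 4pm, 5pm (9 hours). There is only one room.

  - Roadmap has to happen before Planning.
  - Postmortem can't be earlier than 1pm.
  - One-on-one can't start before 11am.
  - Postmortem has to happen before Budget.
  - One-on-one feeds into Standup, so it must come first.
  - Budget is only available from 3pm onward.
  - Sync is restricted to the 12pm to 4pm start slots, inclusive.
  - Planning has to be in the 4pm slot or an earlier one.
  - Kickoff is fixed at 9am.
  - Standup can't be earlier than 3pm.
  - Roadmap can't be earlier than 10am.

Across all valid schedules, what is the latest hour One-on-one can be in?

One-on-one is available from 11am; downstream work caps One-on-one at 4pm.
One-on-one at 4pm is achievable: Postmortem=1pm, Demo=2pm, One-on-one=4pm, Budget=3pm, Roadmap=10am, Planning=11am, Sync=12pm, Kickoff=9am, Standup=5pm.

4pm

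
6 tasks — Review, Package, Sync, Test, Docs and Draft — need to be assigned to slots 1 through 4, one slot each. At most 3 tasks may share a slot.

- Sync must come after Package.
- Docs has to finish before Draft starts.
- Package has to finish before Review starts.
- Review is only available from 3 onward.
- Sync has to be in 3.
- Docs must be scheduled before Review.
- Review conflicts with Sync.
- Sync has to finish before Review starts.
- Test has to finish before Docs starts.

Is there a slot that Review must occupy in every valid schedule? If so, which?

4

Review's window is 3–4.
Sync is fixed at 3, and Review can't share a slot with Sync.
So Review must be 4.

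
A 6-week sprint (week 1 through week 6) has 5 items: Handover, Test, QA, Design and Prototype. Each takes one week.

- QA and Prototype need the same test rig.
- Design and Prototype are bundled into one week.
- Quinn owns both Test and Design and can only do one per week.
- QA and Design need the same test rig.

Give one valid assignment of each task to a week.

Handover -> week 1, Prototype -> week 2, Design -> week 2, QA -> week 1, Test -> week 1

Checking: Test(week 1) != Design(week 2); QA(week 1) != Design(week 2); QA(week 1) != Prototype(week 2); Design = Prototype = week 2.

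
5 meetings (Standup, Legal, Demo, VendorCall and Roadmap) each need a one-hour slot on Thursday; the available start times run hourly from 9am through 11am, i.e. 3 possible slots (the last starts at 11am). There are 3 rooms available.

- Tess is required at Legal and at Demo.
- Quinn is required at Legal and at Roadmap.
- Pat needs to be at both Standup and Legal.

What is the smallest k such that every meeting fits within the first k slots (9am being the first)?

With at most 3 per slot and 5 meetings, at least 2 slots are needed.
2 works (last occupied slot: 10am): for example Legal -> 10am; Demo -> 9am; Roadmap -> 9am; VendorCall -> 10am; Standup -> 9am.

2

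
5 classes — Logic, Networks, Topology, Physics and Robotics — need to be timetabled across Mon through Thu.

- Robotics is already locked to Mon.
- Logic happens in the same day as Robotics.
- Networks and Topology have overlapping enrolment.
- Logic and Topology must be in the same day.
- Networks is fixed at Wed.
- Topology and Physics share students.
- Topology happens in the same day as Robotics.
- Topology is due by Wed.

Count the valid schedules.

3

Enumerating: Physics=Tue, Robotics=Mon, Topology=Mon, Logic=Mon, Networks=Wed | Logic=Mon, Topology=Mon, Physics=Wed, Robotics=Mon, Networks=Wed | Robotics=Mon, Topology=Mon, Logic=Mon, Physics=Thu, Networks=Wed.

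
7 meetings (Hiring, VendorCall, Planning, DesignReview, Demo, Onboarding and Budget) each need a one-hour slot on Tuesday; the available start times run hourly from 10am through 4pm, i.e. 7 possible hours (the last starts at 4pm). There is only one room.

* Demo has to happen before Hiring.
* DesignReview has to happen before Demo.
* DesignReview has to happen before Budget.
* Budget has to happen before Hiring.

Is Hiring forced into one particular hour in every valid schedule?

Hiring can be 1pm (e.g. VendorCall in 2pm, Planning in 3pm, Onboarding in 4pm, DesignReview in 10am, Budget in 12pm, Demo in 11am, Hiring in 1pm) or 2pm (e.g. Planning -> 3pm, Onboarding -> 4pm, DesignReview -> 10am, Demo -> 11am, Hiring -> 2pm, VendorCall -> 1pm, Budget -> 12pm).

No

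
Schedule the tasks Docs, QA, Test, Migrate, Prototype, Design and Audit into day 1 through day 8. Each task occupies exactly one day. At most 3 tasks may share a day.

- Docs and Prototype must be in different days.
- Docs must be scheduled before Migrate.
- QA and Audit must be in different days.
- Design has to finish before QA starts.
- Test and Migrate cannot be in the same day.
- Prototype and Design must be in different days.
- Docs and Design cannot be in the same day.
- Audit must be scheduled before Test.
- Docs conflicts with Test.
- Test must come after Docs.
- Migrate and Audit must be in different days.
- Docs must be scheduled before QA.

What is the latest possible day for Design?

Downstream work caps Design at day 7.
Design at day 7 is achievable: Test in day 2; Audit in day 1; Prototype in day 2; Docs in day 1; Design in day 7; Migrate in day 3; QA in day 8.

day 7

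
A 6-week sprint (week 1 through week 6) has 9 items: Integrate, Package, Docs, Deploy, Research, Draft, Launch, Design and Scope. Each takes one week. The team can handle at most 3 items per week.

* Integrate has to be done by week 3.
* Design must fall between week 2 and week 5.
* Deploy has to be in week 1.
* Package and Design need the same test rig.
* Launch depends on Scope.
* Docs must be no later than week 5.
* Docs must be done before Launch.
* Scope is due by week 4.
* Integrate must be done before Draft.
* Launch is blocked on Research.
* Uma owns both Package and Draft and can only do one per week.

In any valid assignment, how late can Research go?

Downstream work caps Research at week 5.
Research at week 5 is achievable: Draft in week 2; Design in week 2; Launch in week 6; Scope in week 1; Docs in week 2; Research in week 5; Deploy in week 1; Integrate in week 1; Package in week 3.

week 5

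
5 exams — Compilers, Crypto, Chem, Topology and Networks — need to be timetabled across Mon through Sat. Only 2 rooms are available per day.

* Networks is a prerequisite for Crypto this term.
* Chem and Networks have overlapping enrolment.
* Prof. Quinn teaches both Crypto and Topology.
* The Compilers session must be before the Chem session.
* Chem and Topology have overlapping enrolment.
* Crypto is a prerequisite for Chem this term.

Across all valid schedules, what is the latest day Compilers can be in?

Downstream work caps Compilers at Fri.
Compilers at Fri is achievable: Topology=Mon; Networks=Mon; Crypto=Tue; Chem=Sat; Compilers=Fri.

Fri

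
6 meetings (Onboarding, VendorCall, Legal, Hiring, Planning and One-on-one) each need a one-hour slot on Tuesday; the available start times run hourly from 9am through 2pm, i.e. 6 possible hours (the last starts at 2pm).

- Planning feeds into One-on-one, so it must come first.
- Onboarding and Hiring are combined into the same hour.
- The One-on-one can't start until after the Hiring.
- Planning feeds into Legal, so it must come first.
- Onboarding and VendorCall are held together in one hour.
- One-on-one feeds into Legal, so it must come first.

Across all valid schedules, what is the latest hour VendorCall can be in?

VendorCall must be in the same hour as Hiring, which can't be after 12pm, so VendorCall is at most 12pm.
VendorCall at 12pm is achievable: Onboarding in 12pm; Planning in 9am; One-on-one in 1pm; Legal in 2pm; Hiring in 12pm; VendorCall in 12pm.

12pm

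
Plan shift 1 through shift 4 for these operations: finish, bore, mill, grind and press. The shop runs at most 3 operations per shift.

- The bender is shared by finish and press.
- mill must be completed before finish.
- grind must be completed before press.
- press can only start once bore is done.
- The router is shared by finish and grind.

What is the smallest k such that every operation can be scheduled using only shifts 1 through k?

The precedence chain requires at least 2 distinct shifts.
With at most 3 per shift and 5 operations, at least 2 shifts are needed.
Could 2 shifts be enough, i.e. nothing placed later than shift 2? No: finish must come after mill (at shift 1 or later) → {shift 2}; press must come after grind (at shift 1 or later) → {shift 2}; press can't share with finish (shift 2) → nothing is left.
So 2 shifts is not enough.
3 works (last occupied shift: shift 3): for example finish in shift 3, press in shift 2, bore in shift 1, mill in shift 1, grind in shift 1.

3 shifts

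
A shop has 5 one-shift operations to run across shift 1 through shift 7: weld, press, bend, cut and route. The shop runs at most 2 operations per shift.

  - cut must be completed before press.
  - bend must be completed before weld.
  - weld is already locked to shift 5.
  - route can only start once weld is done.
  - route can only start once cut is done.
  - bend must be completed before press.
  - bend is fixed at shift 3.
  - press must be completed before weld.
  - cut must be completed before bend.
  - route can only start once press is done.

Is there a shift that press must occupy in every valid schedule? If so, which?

shift 4

bend is fixed at shift 3 and must come before press, so press is at least shift 4.
weld is fixed at shift 5 and must come after press, so press is at most shift 4.
So press must be shift 4.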